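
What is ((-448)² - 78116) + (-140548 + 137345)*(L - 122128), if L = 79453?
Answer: 136810613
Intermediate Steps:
((-448)² - 78116) + (-140548 + 137345)*(L - 122128) = ((-448)² - 78116) + (-140548 + 137345)*(79453 - 122128) = (200704 - 78116) - 3203*(-42675) = 122588 + 136688025 = 136810613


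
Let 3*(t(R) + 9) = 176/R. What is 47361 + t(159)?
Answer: 22587080/477 ≈ 47352.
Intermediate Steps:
t(R) = -9 + 176/(3*R) (t(R) = -9 + (176/R)/3 = -9 + 176/(3*R))
47361 + t(159) = 47361 + (-9 + (176/3)/159) = 47361 + (-9 + (176/3)*(1/159)) = 47361 + (-9 + 176/477) = 47361 - 4117/477 = 22587080/477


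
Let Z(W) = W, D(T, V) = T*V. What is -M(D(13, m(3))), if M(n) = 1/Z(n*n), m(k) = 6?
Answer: -1/6084 ≈ -0.00016437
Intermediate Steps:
M(n) = n**(-2) (M(n) = 1/(n*n) = 1/(n**2) = n**(-2))
-M(D(13, m(3))) = -1/(13*6)**2 = -1/78**2 = -1*1/6084 = -1/6084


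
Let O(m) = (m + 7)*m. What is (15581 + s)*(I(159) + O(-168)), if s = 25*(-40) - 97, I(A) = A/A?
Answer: 391777716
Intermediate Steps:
I(A) = 1
O(m) = m*(7 + m) (O(m) = (7 + m)*m = m*(7 + m))
s = -1097 (s = -1000 - 97 = -1097)
(15581 + s)*(I(159) + O(-168)) = (15581 - 1097)*(1 - 168*(7 - 168)) = 14484*(1 - 168*(-161)) = 14484*(1 + 27048) = 14484*27049 = 391777716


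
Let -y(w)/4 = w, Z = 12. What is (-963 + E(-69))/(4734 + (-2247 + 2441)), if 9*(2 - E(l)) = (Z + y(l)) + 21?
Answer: -1493/7392 ≈ -0.20198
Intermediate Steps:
y(w) = -4*w
E(l) = -5/3 + 4*l/9 (E(l) = 2 - ((12 - 4*l) + 21)/9 = 2 - (33 - 4*l)/9 = 2 + (-11/3 + 4*l/9) = -5/3 + 4*l/9)
(-963 + E(-69))/(4734 + (-2247 + 2441)) = (-963 + (-5/3 + (4/9)*(-69)))/(4734 + (-2247 + 2441)) = (-963 + (-5/3 - 92/3))/(4734 + 194) = (-963 - 97/3)/4928 = -2986/3*1/4928 = -1493/7392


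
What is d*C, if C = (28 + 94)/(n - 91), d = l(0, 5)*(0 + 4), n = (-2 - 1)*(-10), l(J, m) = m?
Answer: -40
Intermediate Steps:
n = 30 (n = -3*(-10) = 30)
d = 20 (d = 5*(0 + 4) = 5*4 = 20)
C = -2 (C = (28 + 94)/(30 - 91) = 122/(-61) = 122*(-1/61) = -2)
d*C = 20*(-2) = -40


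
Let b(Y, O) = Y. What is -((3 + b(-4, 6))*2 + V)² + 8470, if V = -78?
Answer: 2070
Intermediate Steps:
-((3 + b(-4, 6))*2 + V)² + 8470 = -((3 - 4)*2 - 78)² + 8470 = -(-1*2 - 78)² + 8470 = -(-2 - 78)² + 8470 = -1*(-80)² + 8470 = -1*6400 + 8470 = -6400 + 8470 = 2070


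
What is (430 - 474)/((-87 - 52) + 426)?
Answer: -44/287 ≈ -0.15331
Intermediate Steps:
(430 - 474)/((-87 - 52) + 426) = -44/(-139 + 426) = -44/287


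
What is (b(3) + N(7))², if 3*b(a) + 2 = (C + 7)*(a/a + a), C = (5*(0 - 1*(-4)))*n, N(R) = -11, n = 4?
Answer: 97969/9 ≈ 10885.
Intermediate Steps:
C = 80 (C = (5*(0 - 1*(-4)))*4 = (5*(0 + 4))*4 = (5*4)*4 = 20*4 = 80)
b(a) = 85/3 + 29*a (b(a) = -⅔ + ((80 + 7)*(a/a + a))/3 = -⅔ + (87*(1 + a))/3 = -⅔ + (87 + 87*a)/3 = -⅔ + (29 + 29*a) = 85/3 + 29*a)
(b(3) + N(7))² = ((85/3 + 29*3) - 11)² = ((85/3 + 87) - 11)² = (346/3 - 11)² = (313/3)² = 97969/9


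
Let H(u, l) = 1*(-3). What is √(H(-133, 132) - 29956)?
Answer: I*√29959 ≈ 173.09*I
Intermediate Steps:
H(u, l) = -3
√(H(-133, 132) - 29956) = √(-3 - 29956) = √(-29959) = I*√29959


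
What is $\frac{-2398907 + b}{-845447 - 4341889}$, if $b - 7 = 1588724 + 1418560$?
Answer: $- \frac{1552}{13233} \approx -0.11728$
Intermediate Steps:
$b = 3007291$ ($b = 7 + \left(1588724 + 1418560\right) = 7 + 3007284 = 3007291$)
$\frac{-2398907 + b}{-845447 - 4341889} = \frac{-2398907 + 3007291}{-845447 - 4341889} = \frac{608384}{-5187336} = 608384 \left(- \frac{1}{5187336}\right) = - \frac{1552}{13233}$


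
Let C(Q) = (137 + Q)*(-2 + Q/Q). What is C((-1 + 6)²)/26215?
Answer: -162/26215 ≈ -0.0061797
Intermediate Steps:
C(Q) = -137 - Q (C(Q) = (137 + Q)*(-2 + 1) = (137 + Q)*(-1) = -137 - Q)
C((-1 + 6)²)/26215 = (-137 - (-1 + 6)²)/26215 = (-137 - 1*5²)*(1/26215) = (-137 - 1*25)*(1/26215) = (-137 - 25)*(1/26215) = -162*1/26215 = -162/26215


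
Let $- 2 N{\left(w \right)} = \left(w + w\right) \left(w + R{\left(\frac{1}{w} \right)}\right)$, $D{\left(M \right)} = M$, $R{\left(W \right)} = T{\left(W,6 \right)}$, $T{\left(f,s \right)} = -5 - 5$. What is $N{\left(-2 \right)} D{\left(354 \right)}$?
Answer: $-8496$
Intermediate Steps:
$T{\left(f,s \right)} = -10$
$R{\left(W \right)} = -10$
$N{\left(w \right)} = - w \left(-10 + w\right)$ ($N{\left(w \right)} = - \frac{\left(w + w\right) \left(w - 10\right)}{2} = - \frac{2 w \left(-10 + w\right)}{2} = - w \left(-10 + w\right)$)
$N{\left(-2 \right)} D{\left(354 \right)} = - 2 \left(10 - -2\right) 354 = - 2 \left(10 + 2\right) 354 = \left(-2\right) 12 \cdot 354 = \left(-24\right) 354 = -8496$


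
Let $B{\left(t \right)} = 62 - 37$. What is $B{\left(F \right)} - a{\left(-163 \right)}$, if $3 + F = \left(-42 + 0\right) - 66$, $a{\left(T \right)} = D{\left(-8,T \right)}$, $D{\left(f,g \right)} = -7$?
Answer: $32$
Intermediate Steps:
$a{\left(T \right)} = -7$
$F = -111$ ($F = -3 + \left(\left(-42 + 0\right) - 66\right) = -3 - 108 = -111$)
$B{\left(t \right)} = 25$ ($B{\left(t \right)} = 62 - 37 = 25$)
$B{\left(F \right)} - a{\left(-163 \right)} = 25 - -7 = 25 + 7 = 32$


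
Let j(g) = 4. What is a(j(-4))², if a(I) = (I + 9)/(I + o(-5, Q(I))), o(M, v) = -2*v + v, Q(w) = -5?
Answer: 169/81 ≈ 2.0864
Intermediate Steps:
o(M, v) = -v
a(I) = (9 + I)/(5 + I) (a(I) = (I + 9)/(I - 1*(-5)) = (9 + I)/(I + 5) = (9 + I)/(5 + I))
a(j(-4))² = ((9 + 4)/(5 + 4))² = (13/9)² = 169/81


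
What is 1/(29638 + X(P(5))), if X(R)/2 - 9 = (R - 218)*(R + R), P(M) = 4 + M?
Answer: 1/22132 ≈ 4.5183e-5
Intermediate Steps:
X(R) = 18 + 4*R*(-218 + R) (X(R) = 18 + 2*((R - 218)*(R + R)) = 18 + 2*((-218 + R)*(2*R)) = 18 + 2*(2*R*(-218 + R)) = 18 + 4*R*(-218 + R))
1/(29638 + X(P(5))) = 1/(29638 + (18 - 872*(4 + 5) + 4*(4 + 5)**2)) = 1/(29638 + (18 - 872*9 + 4*9**2)) = 1/(29638 + (18 - 7848 + 4*81)) = 1/(29638 + (18 - 7848 + 324)) = 1/(29638 - 7506) = 1/22132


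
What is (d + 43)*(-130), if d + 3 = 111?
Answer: -19630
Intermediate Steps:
d = 108 (d = -3 + 111 = 108)
(d + 43)*(-130) = (108 + 43)*(-130) = 151*(-130) = -19630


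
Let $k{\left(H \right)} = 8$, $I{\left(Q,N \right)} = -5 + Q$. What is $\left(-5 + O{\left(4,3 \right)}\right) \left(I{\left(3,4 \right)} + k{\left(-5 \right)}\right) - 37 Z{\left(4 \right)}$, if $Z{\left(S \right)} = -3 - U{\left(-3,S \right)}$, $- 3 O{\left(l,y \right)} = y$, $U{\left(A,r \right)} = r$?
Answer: $223$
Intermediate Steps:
$O{\left(l,y \right)} = - \frac{y}{3}$
$Z{\left(S \right)} = -3 - S$
$\left(-5 + O{\left(4,3 \right)}\right) \left(I{\left(3,4 \right)} + k{\left(-5 \right)}\right) - 37 Z{\left(4 \right)} = \left(-5 - 1\right) \left(\left(-5 + 3\right) + 8\right) - 37 \left(-3 - 4\right) = \left(-5 - 1\right) \left(-2 + 8\right) - 37 \left(-3 - 4\right) = \left(-6\right) 6 - -259 = -36 + 259 = 223$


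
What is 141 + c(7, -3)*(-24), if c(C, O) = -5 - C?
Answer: 429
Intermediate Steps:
141 + c(7, -3)*(-24) = 141 + (-5 - 1*7)*(-24) = 141 + (-5 - 7)*(-24) = 141 - 12*(-24) = 141 + 288 = 429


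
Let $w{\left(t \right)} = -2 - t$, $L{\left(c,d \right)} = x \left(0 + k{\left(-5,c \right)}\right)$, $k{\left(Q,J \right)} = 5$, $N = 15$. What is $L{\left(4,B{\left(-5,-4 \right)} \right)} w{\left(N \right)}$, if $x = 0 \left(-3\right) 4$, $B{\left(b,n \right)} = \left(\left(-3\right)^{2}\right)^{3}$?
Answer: $0$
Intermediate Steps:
$B{\left(b,n \right)} = 729$ ($B{\left(b,n \right)} = 9^{3} = 729$)
$x = 0$ ($x = 0 \cdot 4 = 0$)
$L{\left(c,d \right)} = 0$ ($L{\left(c,d \right)} = 0 \left(0 + 5\right) = 0 \cdot 5 = 0$)
$L{\left(4,B{\left(-5,-4 \right)} \right)} w{\left(N \right)} = 0 \left(-2 - 15\right) = 0 \left(-17\right) = 0$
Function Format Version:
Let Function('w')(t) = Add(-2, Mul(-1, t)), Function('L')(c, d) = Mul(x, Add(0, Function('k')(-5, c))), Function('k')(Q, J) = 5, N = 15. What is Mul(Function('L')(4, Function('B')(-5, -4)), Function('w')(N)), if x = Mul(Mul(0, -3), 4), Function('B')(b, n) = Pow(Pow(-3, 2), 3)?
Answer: 0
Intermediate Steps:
Function('B')(b, n) = 729 (Function('B')(b, n) = Pow(9, 3) = 729)
x = 0 (x = Mul(0, 4) = 0)
Function('L')(c, d) = 0 (Function('L')(c, d) = Mul(0, Add(0, 5)) = Mul(0, 5) = 0)
Mul(Function('L')(4, Function('B')(-5, -4)), Function('w')(N)) = Mul(0, Add(-2, Mul(-1, 15))) = Mul(0, Add(-2, -15)) = Mul(0, -17) = 0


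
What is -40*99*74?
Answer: -293040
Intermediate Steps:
-40*99*74 = -3960*74 = -293040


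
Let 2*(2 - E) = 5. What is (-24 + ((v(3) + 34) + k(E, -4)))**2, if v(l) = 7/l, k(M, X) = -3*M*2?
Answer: 2116/9 ≈ 235.11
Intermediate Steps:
E = -1/2 (E = 2 - 1/2*5 = 2 - 5/2 = -1/2 ≈ -0.50000)
k(M, X) = -6*M
(-24 + ((v(3) + 34) + k(E, -4)))**2 = (-24 + ((7/3 + 34) - 6*(-1/2)))**2 = (-24 + ((7*(1/3) + 34) + 3))**2 = (-24 + ((7/3 + 34) + 3))**2 = (-24 + (109/3 + 3))**2 = (-24 + 118/3)**2 = (46/3)**2 = 2116/9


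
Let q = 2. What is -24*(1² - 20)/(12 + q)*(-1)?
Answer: -228/7 ≈ -32.571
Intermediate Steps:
-24*(1² - 20)/(12 + q)*(-1) = -24*(1² - 20)/(12 + 2)*(-1) = -24*(1 - 20)/14*(-1) = -(-456)/14*(-1) = -24*(-19/14)*(-1) = (228/7)*(-1) = -228/7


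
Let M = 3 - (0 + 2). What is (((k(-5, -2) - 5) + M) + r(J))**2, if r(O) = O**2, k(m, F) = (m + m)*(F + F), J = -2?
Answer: 1600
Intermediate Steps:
k(m, F) = 4*F*m (k(m, F) = (2*m)*(2*F) = 4*F*m)
M = 1 (M = 3 - 1*2 = 3 - 2 = 1)
(((k(-5, -2) - 5) + M) + r(J))**2 = (((4*(-2)*(-5) - 5) + 1) + (-2)**2)**2 = (((40 - 5) + 1) + 4)**2 = ((35 + 1) + 4)**2 = (36 + 4)**2 = 40**2 = 1600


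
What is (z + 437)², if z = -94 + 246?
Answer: 346921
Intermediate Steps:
z = 152
(z + 437)² = (152 + 437)² = 589² = 346921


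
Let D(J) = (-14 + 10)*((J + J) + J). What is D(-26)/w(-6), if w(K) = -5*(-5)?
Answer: 312/25 ≈ 12.480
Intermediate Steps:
w(K) = 25
D(J) = -12*J (D(J) = -4*(2*J + J) = -12*J)
D(-26)/w(-6) = -12*(-26)/25 = 312*(1/25) = 312/25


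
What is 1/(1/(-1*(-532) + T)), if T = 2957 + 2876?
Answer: 6365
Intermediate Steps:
T = 5833
1/(1/(-1*(-532) + T)) = 1/(1/(-1*(-532) + 5833)) = 1/(1/(532 + 5833)) = 1/(1/6365) = 6365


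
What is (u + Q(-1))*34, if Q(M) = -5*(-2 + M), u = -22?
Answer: -238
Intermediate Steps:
Q(M) = 10 - 5*M (Q(M) = -(-10 + 5*M) = 10 - 5*M)
(u + Q(-1))*34 = (-22 + (10 - 5*(-1)))*34 = (-22 + (10 + 5))*34 = (-22 + 15)*34 = -7*34 = -238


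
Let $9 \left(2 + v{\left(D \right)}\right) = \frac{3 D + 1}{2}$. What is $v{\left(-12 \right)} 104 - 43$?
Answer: $- \frac{4079}{9} \approx -453.22$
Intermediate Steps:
$v{\left(D \right)} = - \frac{35}{18} + \frac{D}{6}$ ($v{\left(D \right)} = -2 + \frac{\left(3 D + 1\right) \frac{1}{2}}{9} = -2 + \frac{\left(1 + 3 D\right) \frac{1}{2}}{9} = -2 + \frac{\frac{1}{2} + \frac{3 D}{2}}{9} = -2 + \left(\frac{1}{18} + \frac{D}{6}\right) = - \frac{35}{18} + \frac{D}{6}$)
$v{\left(-12 \right)} 104 - 43 = \left(- \frac{35}{18} + \frac{1}{6} \left(-12\right)\right) 104 - 43 = \left(- \frac{35}{18} - 2\right) 104 - 43 = \left(- \frac{71}{18}\right) 104 - 43 = - \frac{3692}{9} - 43 = - \frac{4079}{9}$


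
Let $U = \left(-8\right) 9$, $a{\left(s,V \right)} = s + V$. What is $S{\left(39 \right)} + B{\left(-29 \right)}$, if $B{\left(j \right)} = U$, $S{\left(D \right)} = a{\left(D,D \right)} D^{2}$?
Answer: $118566$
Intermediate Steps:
$a{\left(s,V \right)} = V + s$
$U = -72$
$S{\left(D \right)} = 2 D^{3}$ ($S{\left(D \right)} = \left(D + D\right) D^{2} = 2 D D^{2} = 2 D^{3}$)
$B{\left(j \right)} = -72$
$S{\left(39 \right)} + B{\left(-29 \right)} = 2 \cdot 39^{3} - 72 = 2 \cdot 59319 - 72 = 118638 - 72 = 118566$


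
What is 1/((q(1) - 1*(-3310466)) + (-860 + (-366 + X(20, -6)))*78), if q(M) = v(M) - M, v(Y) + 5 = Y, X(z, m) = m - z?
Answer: 1/3212805 ≈ 3.1125e-7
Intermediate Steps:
v(Y) = -5 + Y
q(M) = -5 (q(M) = (-5 + M) - M = -5)
1/((q(1) - 1*(-3310466)) + (-860 + (-366 + X(20, -6)))*78) = 1/((-5 - 1*(-3310466)) + (-860 + (-366 + (-6 - 1*20)))*78) = 1/((-5 + 3310466) + (-860 + (-366 + (-6 - 20)))*78) = 1/(3310461 + (-860 + (-366 - 26))*78) = 1/(3310461 + (-860 - 392)*78) = 1/(3310461 - 1252*78) = 1/(3310461 - 97656) = 1/3212805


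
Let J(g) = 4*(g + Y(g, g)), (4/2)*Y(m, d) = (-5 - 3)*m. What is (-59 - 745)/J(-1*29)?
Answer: -67/29 ≈ -2.3103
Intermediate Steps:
Y(m, d) = -4*m (Y(m, d) = ((-5 - 3)*m)/2 = (-8*m)/2 = -4*m)
J(g) = -12*g (J(g) = 4*(g - 4*g) = 4*(-3*g) = -12*g)
(-59 - 745)/J(-1*29) = (-59 - 745)/((-(-12)*29)) = -804/(-12*(-29)) = -804/348 = (1/348)*(-804) = -67/29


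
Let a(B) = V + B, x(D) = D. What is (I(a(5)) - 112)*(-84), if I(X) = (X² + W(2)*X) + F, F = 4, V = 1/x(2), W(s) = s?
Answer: 5607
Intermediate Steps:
V = ½ (V = 1/2 = ½ ≈ 0.50000)
a(B) = ½ + B
I(X) = 4 + X² + 2*X (I(X) = (X² + 2*X) + 4 = 4 + X² + 2*X)
(I(a(5)) - 112)*(-84) = ((4 + (½ + 5)² + 2*(½ + 5)) - 112)*(-84) = ((4 + (11/2)² + 2*(11/2)) - 112)*(-84) = ((4 + 121/4 + 11) - 112)*(-84) = (181/4 - 112)*(-84) = -267/4*(-84) = 5607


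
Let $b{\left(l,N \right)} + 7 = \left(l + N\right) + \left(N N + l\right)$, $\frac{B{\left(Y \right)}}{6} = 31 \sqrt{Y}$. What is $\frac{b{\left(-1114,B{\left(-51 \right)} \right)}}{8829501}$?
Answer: $- \frac{588877}{2943167} + \frac{62 i \sqrt{51}}{2943167} \approx -0.20008 + 0.00015044 i$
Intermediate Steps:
$B{\left(Y \right)} = 186 \sqrt{Y}$ ($B{\left(Y \right)} = 6 \cdot 31 \sqrt{Y} = 186 \sqrt{Y}$)
$b{\left(l,N \right)} = -7 + N + N^{2} + 2 l$ ($b{\left(l,N \right)} = -7 + \left(\left(l + N\right) + \left(N N + l\right)\right) = -7 + \left(\left(N + l\right) + \left(N^{2} + l\right)\right) = -7 + \left(\left(N + l\right) + \left(l + N^{2}\right)\right) = -7 + \left(N + N^{2} + 2 l\right) = -7 + N + N^{2} + 2 l$)
$\frac{b{\left(-1114,B{\left(-51 \right)} \right)}}{8829501} = \frac{-7 + 186 \sqrt{-51} + \left(186 \sqrt{-51}\right)^{2} + 2 \left(-1114\right)}{8829501} = \left(-7 + 186 i \sqrt{51} + \left(186 i \sqrt{51}\right)^{2} - 2228\right) \frac{1}{8829501} = \left(-7 + 186 i \sqrt{51} - 1764396 - 2228\right) \frac{1}{8829501} = \left(-1766631 + 186 i \sqrt{51}\right) \frac{1}{8829501} = - \frac{588877}{2943167} + \frac{62 i \sqrt{51}}{2943167}$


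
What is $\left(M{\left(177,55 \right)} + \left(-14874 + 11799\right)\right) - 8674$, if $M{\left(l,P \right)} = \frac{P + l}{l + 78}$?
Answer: $- \frac{2995763}{255} \approx -11748.0$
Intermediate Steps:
$M{\left(l,P \right)} = \frac{P + l}{78 + l}$
$\left(M{\left(177,55 \right)} + \left(-14874 + 11799\right)\right) - 8674 = \left(\frac{55 + 177}{78 + 177} + \left(-14874 + 11799\right)\right) - 8674 = \left(\frac{1}{255} \cdot 232 - 3075\right) - 8674 = \left(\frac{232}{255} - 3075\right) - 8674 = - \frac{783893}{255} - 8674 = - \frac{2995763}{255}$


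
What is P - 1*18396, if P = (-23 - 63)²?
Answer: -11000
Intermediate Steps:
P = 7396 (P = (-86)² = 7396)
P - 1*18396 = 7396 - 1*18396 = 7396 - 18396 = -11000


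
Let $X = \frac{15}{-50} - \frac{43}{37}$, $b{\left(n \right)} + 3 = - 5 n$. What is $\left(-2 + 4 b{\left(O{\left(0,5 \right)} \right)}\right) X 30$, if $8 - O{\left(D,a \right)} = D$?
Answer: $\frac{282402}{37} \approx 7632.5$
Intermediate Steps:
$O{\left(D,a \right)} = 8 - D$
$b{\left(n \right)} = -3 - 5 n$
$X = - \frac{541}{370}$ ($X = 15 \left(- \frac{1}{50}\right) - \frac{43}{37} = - \frac{3}{10} - \frac{43}{37} = - \frac{541}{370} \approx -1.4622$)
$\left(-2 + 4 b{\left(O{\left(0,5 \right)} \right)}\right) X 30 = \left(-2 + 4 \left(-3 - 5 \left(8 - 0\right)\right)\right) \left(- \frac{541}{370}\right) 30 = \left(-2 + 4 \left(-3 - 5 \left(8 + 0\right)\right)\right) \left(- \frac{541}{370}\right) 30 = \left(-2 + 4 \left(-3 - 40\right)\right) \left(- \frac{541}{370}\right) 30 = \left(-2 + 4 \left(-43\right)\right) \left(- \frac{541}{370}\right) 30 = \left(-2 - 172\right) \left(- \frac{541}{370}\right) 30 = \left(-174\right) \left(- \frac{541}{370}\right) 30 = \frac{47067}{185} \cdot 30 = \frac{282402}{37}$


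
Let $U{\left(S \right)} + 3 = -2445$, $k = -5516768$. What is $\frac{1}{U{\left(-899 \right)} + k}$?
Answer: $- \frac{1}{5519216} \approx -1.8119 \cdot 10^{-7}$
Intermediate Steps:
$U{\left(S \right)} = -2448$ ($U{\left(S \right)} = -3 - 2445 = -2448$)
$\frac{1}{U{\left(-899 \right)} + k} = \frac{1}{-2448 - 5516768} = \frac{1}{-5519216} = - \frac{1}{5519216}$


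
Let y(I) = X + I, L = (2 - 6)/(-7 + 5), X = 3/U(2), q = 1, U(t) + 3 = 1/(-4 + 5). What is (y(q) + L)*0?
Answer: 0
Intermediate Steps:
U(t) = -2 (U(t) = -3 + 1/(-4 + 5) = -3 + 1/1 = -3 + 1 = -2)
X = -3/2 (X = 3/(-2) = 3*(-½) = -3/2 ≈ -1.5000)
L = 2 (L = -4/(-2) = -4*(-½) = 2)
y(I) = -3/2 + I
(y(q) + L)*0 = ((-3/2 + 1) + 2)*0 = (-½ + 2)*0 = (3/2)*0 = 0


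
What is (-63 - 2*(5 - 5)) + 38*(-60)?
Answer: -2343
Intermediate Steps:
(-63 - 2*(5 - 5)) + 38*(-60) = (-63 - 2*0) - 2280 = (-63 - 1*0) - 2280 = (-63 + 0) - 2280 = -63 - 2280 = -2343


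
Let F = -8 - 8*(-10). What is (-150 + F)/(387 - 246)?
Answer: -26/47 ≈ -0.55319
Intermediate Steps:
F = 72 (F = -8 + 80 = 72)
(-150 + F)/(387 - 246) = (-150 + 72)/(387 - 246) = -78/141 = -78*1/141 = -26/47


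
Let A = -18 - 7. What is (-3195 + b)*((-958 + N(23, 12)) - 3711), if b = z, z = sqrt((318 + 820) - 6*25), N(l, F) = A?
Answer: 14997330 - 9388*sqrt(247) ≈ 1.4850e+7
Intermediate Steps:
A = -25
N(l, F) = -25
z = 2*sqrt(247) (z = sqrt(1138 - 150) = sqrt(988) = 2*sqrt(247) ≈ 31.432)
b = 2*sqrt(247) ≈ 31.432
(-3195 + b)*((-958 + N(23, 12)) - 3711) = (-3195 + 2*sqrt(247))*((-958 - 25) - 3711) = (-3195 + 2*sqrt(247))*(-983 - 3711) = (-3195 + 2*sqrt(247))*(-4694) = 14997330 - 9388*sqrt(247)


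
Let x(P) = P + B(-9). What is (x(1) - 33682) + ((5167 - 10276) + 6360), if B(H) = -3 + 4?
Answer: -32429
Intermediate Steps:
B(H) = 1
x(P) = 1 + P (x(P) = P + 1 = 1 + P)
(x(1) - 33682) + ((5167 - 10276) + 6360) = ((1 + 1) - 33682) + ((5167 - 10276) + 6360) = (2 - 33682) + (-5109 + 6360) = -33680 + 1251 = -32429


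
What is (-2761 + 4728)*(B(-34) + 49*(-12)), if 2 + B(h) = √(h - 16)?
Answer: -1160530 + 9835*I*√2 ≈ -1.1605e+6 + 13909.0*I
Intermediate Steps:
B(h) = -2 + √(-16 + h) (B(h) = -2 + √(h - 16) = -2 + √(-16 + h))
(-2761 + 4728)*(B(-34) + 49*(-12)) = (-2761 + 4728)*((-2 + √(-16 - 34)) + 49*(-12)) = 1967*((-2 + √(-50)) - 588) = 1967*((-2 + 5*I*√2) - 588) = 1967*(-590 + 5*I*√2) = -1160530 + 9835*I*√2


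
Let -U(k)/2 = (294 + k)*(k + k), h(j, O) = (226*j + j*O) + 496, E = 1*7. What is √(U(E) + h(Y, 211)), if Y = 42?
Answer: 3*√1158 ≈ 102.09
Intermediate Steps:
E = 7
h(j, O) = 496 + 226*j + O*j (h(j, O) = (226*j + O*j) + 496 = 496 + 226*j + O*j)
U(k) = -4*k*(294 + k) (U(k) = -2*(294 + k)*(k + k) = -2*(294 + k)*2*k = -4*k*(294 + k))
√(U(E) + h(Y, 211)) = √(-4*7*(294 + 7) + (496 + 226*42 + 211*42)) = √(-4*7*301 + (496 + 9492 + 8862)) = √(-8428 + 18850) = √10422 = 3*√1158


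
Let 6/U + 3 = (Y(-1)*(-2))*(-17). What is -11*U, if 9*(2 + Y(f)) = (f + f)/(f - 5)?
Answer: 1782/1883 ≈ 0.94636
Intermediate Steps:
Y(f) = -2 + 2*f/(9*(-5 + f)) (Y(f) = -2 + ((f + f)/(f - 5))/9 = -2 + ((2*f)/(-5 + f))/9 = -2 + (2*f/(-5 + f))/9 = -2 + 2*f/(9*(-5 + f)))
U = -162/1883 (U = 6/(-3 + ((2*(45 - 8*(-1))/(9*(-5 - 1)))*(-2))*(-17)) = 6/(-3 + (((2/9)*(45 + 8)/(-6))*(-2))*(-17)) = 6/(-3 + (((2/9)*(-⅙)*53)*(-2))*(-17)) = 6/(-3 - 53/27*(-2)*(-17)) = 6/(-3 + (106/27)*(-17)) = 6/(-3 - 1802/27) = 6/(-1883/27) = 6*(-27/1883) = -162/1883 ≈ -0.086033)
-11*U = -11*(-162/1883) = 1782/1883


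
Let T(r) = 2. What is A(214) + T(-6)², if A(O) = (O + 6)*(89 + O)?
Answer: 66664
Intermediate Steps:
A(O) = (6 + O)*(89 + O)
A(214) + T(-6)² = (534 + 214² + 95*214) + 2² = (534 + 45796 + 20330) + 4 = 66660 + 4 = 66664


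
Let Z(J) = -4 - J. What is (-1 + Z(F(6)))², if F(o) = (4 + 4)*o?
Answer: 2809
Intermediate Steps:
F(o) = 8*o
(-1 + Z(F(6)))² = (-1 + (-4 - 8*6))² = (-1 + (-4 - 1*48))² = (-1 + (-4 - 48))² = (-1 - 52)² = (-53)² = 2809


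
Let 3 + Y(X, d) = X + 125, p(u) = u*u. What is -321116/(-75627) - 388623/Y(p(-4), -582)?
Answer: -9782025871/3478842 ≈ -2811.9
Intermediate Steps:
p(u) = u²
Y(X, d) = 122 + X (Y(X, d) = -3 + (X + 125) = -3 + (125 + X) = 122 + X)
-321116/(-75627) - 388623/Y(p(-4), -582) = -321116/(-75627) - 388623/(122 + (-4)²) = -321116*(-1/75627) - 388623/(122 + 16) = 321116/75627 - 388623/138 = 321116/75627 - 388623*1/138 = 321116/75627 - 129541/46 = -9782025871/3478842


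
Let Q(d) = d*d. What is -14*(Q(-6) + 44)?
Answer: -1120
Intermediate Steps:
Q(d) = d**2
-14*(Q(-6) + 44) = -14*((-6)**2 + 44) = -14*(36 + 44) = -14*80 = -1120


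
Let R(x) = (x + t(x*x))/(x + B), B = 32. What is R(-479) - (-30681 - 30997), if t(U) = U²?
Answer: -52615601936/447 ≈ -1.1771e+8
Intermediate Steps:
R(x) = (x + x⁴)/(32 + x) (R(x) = (x + (x*x)²)/(x + 32) = (x + (x²)²)/(32 + x) = (x + x⁴)/(32 + x))
R(-479) - (-30681 - 30997) = (-479 + (-479)⁴)/(32 - 479) - (-30681 - 30997) = (-479 + 52643172481)/(-447) - 1*(-61678) = -1/447*52643172002 + 61678 = -52643172002/447 + 61678 = -52615601936/447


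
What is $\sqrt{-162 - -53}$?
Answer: $i \sqrt{109} \approx 10.44 i$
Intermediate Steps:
$\sqrt{-162 - -53} = \sqrt{-162 + \left(\left(-8 - 15\right) + 76\right)} = \sqrt{-162 + \left(-23 + 76\right)} = \sqrt{-162 + 53} = \sqrt{-109} = i \sqrt{109}$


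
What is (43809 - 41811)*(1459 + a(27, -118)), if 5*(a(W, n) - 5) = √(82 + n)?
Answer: 2925072 + 11988*I/5 ≈ 2.9251e+6 + 2397.6*I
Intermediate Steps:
a(W, n) = 5 + √(82 + n)/5
(43809 - 41811)*(1459 + a(27, -118)) = (43809 - 41811)*(1459 + (5 + √(82 - 118)/5)) = 1998*(1459 + (5 + √(-36)/5)) = 1998*(1459 + (5 + (6*I)/5)) = 1998*(1459 + (5 + 6*I/5)) = 1998*(1464 + 6*I/5) = 2925072 + 11988*I/5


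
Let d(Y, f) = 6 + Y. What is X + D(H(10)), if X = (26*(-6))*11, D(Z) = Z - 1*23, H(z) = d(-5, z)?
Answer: -1738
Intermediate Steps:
H(z) = 1 (H(z) = 6 - 5 = 1)
D(Z) = -23 + Z (D(Z) = Z - 23 = -23 + Z)
X = -1716 (X = -156*11 = -1716)
X + D(H(10)) = -1716 + (-23 + 1) = -1716 - 22 = -1738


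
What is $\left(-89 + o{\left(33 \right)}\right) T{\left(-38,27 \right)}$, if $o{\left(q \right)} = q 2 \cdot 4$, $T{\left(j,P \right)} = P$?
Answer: $4725$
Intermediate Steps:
$o{\left(q \right)} = 8 q$ ($o{\left(q \right)} = 2 q 4 = 8 q$)
$\left(-89 + o{\left(33 \right)}\right) T{\left(-38,27 \right)} = \left(-89 + 8 \cdot 33\right) 27 = \left(-89 + 264\right) 27 = 175 \cdot 27 = 4725$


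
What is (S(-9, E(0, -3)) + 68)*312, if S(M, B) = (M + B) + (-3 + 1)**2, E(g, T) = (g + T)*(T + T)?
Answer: 25272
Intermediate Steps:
E(g, T) = 2*T*(T + g) (E(g, T) = (T + g)*(2*T) = 2*T*(T + g))
S(M, B) = 4 + B + M (S(M, B) = (B + M) + (-2)**2 = (B + M) + 4 = 4 + B + M)
(S(-9, E(0, -3)) + 68)*312 = ((4 + 2*(-3)*(-3 + 0) - 9) + 68)*312 = ((4 + 2*(-3)*(-3) - 9) + 68)*312 = ((4 + 18 - 9) + 68)*312 = (13 + 68)*312 = 81*312 = 25272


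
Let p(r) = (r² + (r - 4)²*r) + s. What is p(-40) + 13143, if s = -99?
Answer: -62796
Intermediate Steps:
p(r) = -99 + r² + r*(-4 + r)² (p(r) = (r² + (r - 4)²*r) - 99 = (r² + (-4 + r)²*r) - 99 = (r² + r*(-4 + r)²) - 99 = -99 + r² + r*(-4 + r)²)
p(-40) + 13143 = (-99 + (-40)² - 40*(-4 - 40)²) + 13143 = (-99 + 1600 - 40*(-44)²) + 13143 = (-99 + 1600 - 40*1936) + 13143 = (-99 + 1600 - 77440) + 13143 = -75939 + 13143 = -62796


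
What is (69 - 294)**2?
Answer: 50625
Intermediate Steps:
(69 - 294)**2 = (-225)**2 = 50625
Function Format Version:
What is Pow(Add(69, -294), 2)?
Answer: 50625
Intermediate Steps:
Pow(Add(69, -294), 2) = Pow(-225, 2) = 50625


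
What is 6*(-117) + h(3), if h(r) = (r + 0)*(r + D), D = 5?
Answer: -678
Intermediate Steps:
h(r) = r*(5 + r) (h(r) = (r + 0)*(r + 5) = r*(5 + r))
6*(-117) + h(3) = 6*(-117) + 3*(5 + 3) = -702 + 3*8 = -702 + 24 = -678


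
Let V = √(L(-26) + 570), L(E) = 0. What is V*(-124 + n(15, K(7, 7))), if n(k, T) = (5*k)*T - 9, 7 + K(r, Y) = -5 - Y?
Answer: -1558*√570 ≈ -37197.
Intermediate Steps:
K(r, Y) = -12 - Y (K(r, Y) = -7 + (-5 - Y) = -12 - Y)
n(k, T) = -9 + 5*T*k (n(k, T) = 5*T*k - 9 = -9 + 5*T*k)
V = √570 (V = √(0 + 570) = √570 ≈ 23.875)
V*(-124 + n(15, K(7, 7))) = √570*(-124 + (-9 + 5*(-12 - 1*7)*15)) = √570*(-124 + (-9 + 5*(-12 - 7)*15)) = √570*(-124 + (-9 + 5*(-19)*15)) = √570*(-124 + (-9 - 1425)) = √570*(-124 - 1434) = √570*(-1558) = -1558*√570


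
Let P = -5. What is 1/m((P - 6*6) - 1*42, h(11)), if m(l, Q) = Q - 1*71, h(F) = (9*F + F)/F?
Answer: -1/61 ≈ -0.016393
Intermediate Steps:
h(F) = 10 (h(F) = (10*F)/F = 10)
m(l, Q) = -71 + Q (m(l, Q) = Q - 71 = -71 + Q)
1/m((P - 6*6) - 1*42, h(11)) = 1/(-71 + 10) = 1/(-61) = -1/61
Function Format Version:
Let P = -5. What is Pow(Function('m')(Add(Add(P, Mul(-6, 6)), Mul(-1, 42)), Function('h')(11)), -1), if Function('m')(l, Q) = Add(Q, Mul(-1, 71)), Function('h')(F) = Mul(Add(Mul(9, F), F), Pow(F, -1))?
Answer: Rational(-1, 61) ≈ -0.016393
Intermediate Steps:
Function('h')(F) = 10 (Function('h')(F) = Mul(Mul(10, F), Pow(F, -1)) = 10)
Function('m')(l, Q) = Add(-71, Q) (Function('m')(l, Q) = Add(Q, -71) = Add(-71, Q))
Pow(Function('m')(Add(Add(P, Mul(-6, 6)), Mul(-1, 42)), Function('h')(11)), -1) = Pow(Add(-71, 10), -1) = Pow(-61, -1) = Rational(-1, 61)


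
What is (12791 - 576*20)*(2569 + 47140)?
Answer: 63180139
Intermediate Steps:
(12791 - 576*20)*(2569 + 47140) = (12791 - 11520)*49709 = 1271*49709 = 63180139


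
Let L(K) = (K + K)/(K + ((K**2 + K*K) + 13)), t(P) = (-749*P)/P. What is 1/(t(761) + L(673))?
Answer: -453272/339500055 ≈ -0.0013351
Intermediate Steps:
t(P) = -749
L(K) = 2*K/(13 + K + 2*K**2) (L(K) = (2*K)/(K + ((K**2 + K**2) + 13)) = (2*K)/(K + (2*K**2 + 13)) = (2*K)/(K + (13 + 2*K**2)) = (2*K)/(13 + K + 2*K**2) = 2*K/(13 + K + 2*K**2))
1/(t(761) + L(673)) = 1/(-749 + 2*673/(13 + 673 + 2*673**2)) = 1/(-749 + 2*673/(13 + 673 + 2*452929)) = 1/(-749 + 2*673/(13 + 673 + 905858)) = 1/(-749 + 2*673/906544) = 1/(-749 + 2*673*(1/906544)) = 1/(-749 + 673/453272) = 1/(-339500055/453272) = -453272/339500055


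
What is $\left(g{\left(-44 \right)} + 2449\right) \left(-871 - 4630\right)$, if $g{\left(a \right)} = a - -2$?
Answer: $-13240907$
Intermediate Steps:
$g{\left(a \right)} = 2 + a$ ($g{\left(a \right)} = a + 2 = 2 + a$)
$\left(g{\left(-44 \right)} + 2449\right) \left(-871 - 4630\right) = \left(\left(2 - 44\right) + 2449\right) \left(-871 - 4630\right) = \left(-42 + 2449\right) \left(-5501\right) = 2407 \left(-5501\right) = -13240907$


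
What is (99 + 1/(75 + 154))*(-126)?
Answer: -2856672/229 ≈ -12475.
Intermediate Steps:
(99 + 1/(75 + 154))*(-126) = (99 + 1/229)*(-126) = (22672/229)*(-126) = -2856672/229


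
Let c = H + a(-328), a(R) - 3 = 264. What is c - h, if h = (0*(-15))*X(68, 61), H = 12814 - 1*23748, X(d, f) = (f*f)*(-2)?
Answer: -10667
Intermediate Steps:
a(R) = 267 (a(R) = 3 + 264 = 267)
X(d, f) = -2*f² (X(d, f) = f²*(-2) = -2*f²)
H = -10934 (H = 12814 - 23748 = -10934)
h = 0 (h = (0*(-15))*(-2*61²) = 0*(-2*3721) = 0*(-7442) = 0)
c = -10667 (c = -10934 + 267 = -10667)
c - h = -10667 - 1*0 = -10667 + 0 = -10667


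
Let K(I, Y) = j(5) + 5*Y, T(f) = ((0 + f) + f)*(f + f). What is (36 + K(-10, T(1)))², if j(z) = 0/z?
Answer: 3136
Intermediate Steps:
j(z) = 0
T(f) = 4*f² (T(f) = (f + f)*(2*f) = (2*f)*(2*f) = 4*f²)
K(I, Y) = 5*Y (K(I, Y) = 0 + 5*Y = 5*Y)
(36 + K(-10, T(1)))² = (36 + 5*(4*1²))² = (36 + 5*(4*1))² = (36 + 5*4)² = (36 + 20)² = 56² = 3136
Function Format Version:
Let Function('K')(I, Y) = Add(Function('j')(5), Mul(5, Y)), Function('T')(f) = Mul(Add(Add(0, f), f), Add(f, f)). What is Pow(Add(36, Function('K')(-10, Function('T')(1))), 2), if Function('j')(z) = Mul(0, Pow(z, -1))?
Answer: 3136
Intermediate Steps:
Function('j')(z) = 0
Function('T')(f) = Mul(4, Pow(f, 2)) (Function('T')(f) = Mul(Add(f, f), Mul(2, f)) = Mul(Mul(2, f), Mul(2, f)) = Mul(4, Pow(f, 2)))
Function('K')(I, Y) = Mul(5, Y) (Function('K')(I, Y) = Add(0, Mul(5, Y)) = Mul(5, Y))
Pow(Add(36, Function('K')(-10, Function('T')(1))), 2) = Pow(Add(36, Mul(5, Mul(4, Pow(1, 2)))), 2) = Pow(Add(36, Mul(5, Mul(4, 1))), 2) = Pow(Add(36, Mul(5, 4)), 2) = Pow(Add(36, 20), 2) = Pow(56, 2) = 3136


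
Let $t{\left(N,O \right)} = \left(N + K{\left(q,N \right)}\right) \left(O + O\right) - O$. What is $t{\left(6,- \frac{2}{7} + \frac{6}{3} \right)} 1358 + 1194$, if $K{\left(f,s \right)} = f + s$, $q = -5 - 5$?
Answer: $8178$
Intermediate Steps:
$q = -10$ ($q = -5 - 5 = -10$)
$t{\left(N,O \right)} = - O + 2 O \left(-10 + 2 N\right)$ ($t{\left(N,O \right)} = \left(N + \left(-10 + N\right)\right) \left(O + O\right) - O = \left(-10 + 2 N\right) 2 O - O = 2 O \left(-10 + 2 N\right) - O = - O + 2 O \left(-10 + 2 N\right)$)
$t{\left(6,- \frac{2}{7} + \frac{6}{3} \right)} 1358 + 1194 = \left(- \frac{2}{7} + \frac{6}{3}\right) \left(-21 + 4 \cdot 6\right) 1358 + 1194 = \left(\left(-2\right) \frac{1}{7} + 6 \cdot \frac{1}{3}\right) \left(-21 + 24\right) 1358 + 1194 = \left(- \frac{2}{7} + 2\right) 3 \cdot 1358 + 1194 = \frac{12}{7} \cdot 3 \cdot 1358 + 1194 = \frac{36}{7} \cdot 1358 + 1194 = 6984 + 1194 = 8178$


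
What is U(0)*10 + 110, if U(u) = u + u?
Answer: 110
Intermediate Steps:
U(u) = 2*u
U(0)*10 + 110 = (2*0)*10 + 110 = 0*10 + 110 = 0 + 110 = 110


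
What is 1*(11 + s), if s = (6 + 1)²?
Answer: 60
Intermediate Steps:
s = 49 (s = 7² = 49)
1*(11 + s) = 1*(11 + 49) = 1*60 = 60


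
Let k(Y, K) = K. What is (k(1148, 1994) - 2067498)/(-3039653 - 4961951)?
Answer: 516376/2000401 ≈ 0.25814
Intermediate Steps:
(k(1148, 1994) - 2067498)/(-3039653 - 4961951) = (1994 - 2067498)/(-3039653 - 4961951) = -2065504/(-8001604) = -2065504*(-1/8001604) = 516376/2000401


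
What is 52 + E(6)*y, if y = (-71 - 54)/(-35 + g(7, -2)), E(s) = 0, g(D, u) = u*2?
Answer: 52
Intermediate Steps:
g(D, u) = 2*u
y = 125/39 (y = (-71 - 54)/(-35 + 2*(-2)) = -125/(-35 - 4) = -125/(-39) = -125*(-1/39) = 125/39 ≈ 3.2051)
52 + E(6)*y = 52 + 0*(125/39) = 52 + 0 = 52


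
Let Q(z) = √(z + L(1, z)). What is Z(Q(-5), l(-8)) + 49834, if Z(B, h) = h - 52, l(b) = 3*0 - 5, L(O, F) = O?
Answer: 49777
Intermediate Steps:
l(b) = -5 (l(b) = 0 - 5 = -5)
Q(z) = √(1 + z) (Q(z) = √(z + 1) = √(1 + z))
Z(B, h) = -52 + h
Z(Q(-5), l(-8)) + 49834 = (-52 - 5) + 49834 = -57 + 49834 = 49777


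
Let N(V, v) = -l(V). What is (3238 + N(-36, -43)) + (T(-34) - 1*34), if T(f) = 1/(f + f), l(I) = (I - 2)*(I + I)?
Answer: 31823/68 ≈ 467.99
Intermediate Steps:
l(I) = 2*I*(-2 + I) (l(I) = (-2 + I)*(2*I) = 2*I*(-2 + I))
T(f) = 1/(2*f)
N(V, v) = -2*V*(-2 + V)
(3238 + N(-36, -43)) + (T(-34) - 1*34) = (3238 + 2*(-36)*(2 - 1*(-36))) + ((½)/(-34) - 1*34) = (3238 + 2*(-36)*(2 + 36)) + ((½)*(-1/34) - 34) = (3238 + 2*(-36)*38) + (-1/68 - 34) = (3238 - 2736) - 2313/68 = 502 - 2313/68 = 31823/68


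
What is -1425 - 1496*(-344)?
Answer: 513199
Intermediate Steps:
-1425 - 1496*(-344) = -1425 + 514624 = 513199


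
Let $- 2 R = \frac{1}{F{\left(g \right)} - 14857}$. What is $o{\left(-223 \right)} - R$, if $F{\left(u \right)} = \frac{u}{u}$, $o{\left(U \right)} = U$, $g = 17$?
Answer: $- \frac{6625777}{29712} \approx -223.0$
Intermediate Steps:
$F{\left(u \right)} = 1$
$R = \frac{1}{29712}$ ($R = - \frac{1}{2 \left(1 - 14857\right)} = - \frac{1}{2 \left(-14856\right)} = \left(- \frac{1}{2}\right) \left(- \frac{1}{14856}\right) = \frac{1}{29712} \approx 3.3656 \cdot 10^{-5}$)
$o{\left(-223 \right)} - R = -223 - \frac{1}{29712} = - \frac{6625777}{29712}$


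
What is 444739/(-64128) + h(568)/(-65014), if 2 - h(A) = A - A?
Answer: -14457194801/2084608896 ≈ -6.9352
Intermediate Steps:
h(A) = 2 (h(A) = 2 - (A - A) = 2 - 1*0 = 2 + 0 = 2)
444739/(-64128) + h(568)/(-65014) = 444739/(-64128) + 2/(-65014) = 444739*(-1/64128) + 2*(-1/65014) = -444739/64128 - 1/32507 = -14457194801/2084608896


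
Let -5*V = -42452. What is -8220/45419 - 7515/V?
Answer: -2055574365/1928127388 ≈ -1.0661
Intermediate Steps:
V = 42452/5 (V = -⅕*(-42452) = 42452/5 ≈ 8490.4)
-8220/45419 - 7515/V = -8220/45419 - 7515/42452/5 = -8220*1/45419 - 7515*5/42452 = -8220/45419 - 37575/42452 = -2055574365/1928127388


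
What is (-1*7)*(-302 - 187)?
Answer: 3423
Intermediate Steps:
(-1*7)*(-302 - 187) = -7*(-489) = 3423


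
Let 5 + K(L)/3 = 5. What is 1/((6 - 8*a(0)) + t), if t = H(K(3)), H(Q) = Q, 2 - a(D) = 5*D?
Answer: -⅒ ≈ -0.10000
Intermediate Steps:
K(L) = 0 (K(L) = -15 + 3*5 = -15 + 15 = 0)
a(D) = 2 - 5*D
t = 0
1/((6 - 8*a(0)) + t) = 1/((6 - 8*(2 - 5*0)) + 0) = 1/((6 - 8*(2 + 0)) + 0) = 1/((6 - 8*2) + 0) = 1/((6 - 16) + 0) = 1/(-10 + 0) = 1/(-10) = -⅒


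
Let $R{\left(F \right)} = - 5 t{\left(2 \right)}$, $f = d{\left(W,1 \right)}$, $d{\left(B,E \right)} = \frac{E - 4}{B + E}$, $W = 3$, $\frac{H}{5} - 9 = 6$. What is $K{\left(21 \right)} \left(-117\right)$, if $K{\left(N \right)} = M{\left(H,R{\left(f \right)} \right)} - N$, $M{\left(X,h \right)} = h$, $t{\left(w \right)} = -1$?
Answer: $1872$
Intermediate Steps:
$H = 75$ ($H = 45 + 5 \cdot 6 = 45 + 30 = 75$)
$d{\left(B,E \right)} = \frac{-4 + E}{B + E}$
$f = - \frac{3}{4}$ ($f = \frac{-4 + 1}{3 + 1} = \frac{1}{4} \left(-3\right) = - \frac{3}{4} \approx -0.75$)
$R{\left(F \right)} = 5$ ($R{\left(F \right)} = \left(-5\right) \left(-1\right) = 5$)
$K{\left(N \right)} = 5 - N$
$K{\left(21 \right)} \left(-117\right) = \left(5 - 21\right) \left(-117\right) = \left(-16\right) \left(-117\right) = 1872$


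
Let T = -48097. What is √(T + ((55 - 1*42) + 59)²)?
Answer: I*√42913 ≈ 207.15*I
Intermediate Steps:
√(T + ((55 - 1*42) + 59)²) = √(-48097 + ((55 - 1*42) + 59)²) = √(-48097 + ((55 - 42) + 59)²) = √(-48097 + (13 + 59)²) = √(-48097 + 72²) = √(-48097 + 5184) = √(-42913) = I*√42913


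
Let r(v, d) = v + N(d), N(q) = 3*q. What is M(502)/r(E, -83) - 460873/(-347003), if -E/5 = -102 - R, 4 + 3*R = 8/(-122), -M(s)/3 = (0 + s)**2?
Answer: -47986491868009/16143620569 ≈ -2972.5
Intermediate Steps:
M(s) = -3*s**2 (M(s) = -3*(0 + s)**2 = -3*s**2)
R = -248/183 (R = -4/3 + (8/(-122))/3 = -4/3 + (8*(-1/122))/3 = -4/3 + (1/3)*(-4/61) = -4/3 - 4/183 = -248/183 ≈ -1.3552)
E = 92090/183 (E = -5*(-102 - 1*(-248/183)) = -5*(-102 + 248/183) = -5*(-18418/183) = 92090/183 ≈ 503.22)
r(v, d) = v + 3*d
M(502)/r(E, -83) - 460873/(-347003) = (-3*502**2)/(92090/183 + 3*(-83)) - 460873/(-347003) = (-3*252004)/(92090/183 - 249) - 460873*(-1/347003) = -756012/46523/183 + 460873/347003 = -756012*183/46523 + 460873/347003 = -138350196/46523 + 460873/347003 = -47986491868009/16143620569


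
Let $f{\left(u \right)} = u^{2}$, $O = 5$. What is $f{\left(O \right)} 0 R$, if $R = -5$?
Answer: $0$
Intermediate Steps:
$f{\left(O \right)} 0 R = 5^{2} \cdot 0 \left(-5\right) = 25 \cdot 0 = 0$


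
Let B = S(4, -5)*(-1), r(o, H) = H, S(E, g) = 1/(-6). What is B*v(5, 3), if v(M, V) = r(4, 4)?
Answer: ⅔ ≈ 0.66667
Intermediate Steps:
S(E, g) = -⅙
v(M, V) = 4
B = ⅙ (B = -⅙*(-1) = ⅙ ≈ 0.16667)
B*v(5, 3) = (⅙)*4 = ⅔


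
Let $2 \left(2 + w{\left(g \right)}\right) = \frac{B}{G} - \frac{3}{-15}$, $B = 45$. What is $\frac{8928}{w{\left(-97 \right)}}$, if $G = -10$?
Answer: $- \frac{178560}{83} \approx -2151.3$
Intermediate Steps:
$w{\left(g \right)} = - \frac{83}{20}$ ($w{\left(g \right)} = -2 + \frac{\frac{45}{-10} - \frac{3}{-15}}{2} = -2 + \frac{45 \left(- \frac{1}{10}\right) - - \frac{1}{5}}{2} = -2 + \frac{- \frac{9}{2} + \frac{1}{5}}{2} = -2 + \frac{1}{2} \left(- \frac{43}{10}\right) = -2 - \frac{43}{20} = - \frac{83}{20}$)
$\frac{8928}{w{\left(-97 \right)}} = \frac{8928}{- \frac{83}{20}} = 8928 \left(- \frac{20}{83}\right) = - \frac{178560}{83}$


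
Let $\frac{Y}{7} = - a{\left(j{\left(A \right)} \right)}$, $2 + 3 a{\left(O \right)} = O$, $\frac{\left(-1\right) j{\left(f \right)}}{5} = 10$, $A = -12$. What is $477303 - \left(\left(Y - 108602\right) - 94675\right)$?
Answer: $\frac{2041376}{3} \approx 6.8046 \cdot 10^{5}$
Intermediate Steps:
$j{\left(f \right)} = -50$ ($j{\left(f \right)} = \left(-5\right) 10 = -50$)
$a{\left(O \right)} = - \frac{2}{3} + \frac{O}{3}$
$Y = \frac{364}{3}$ ($Y = 7 \left(- (- \frac{2}{3} + \frac{1}{3} \left(-50\right))\right) = 7 \left(- (- \frac{2}{3} - \frac{50}{3})\right) = 7 \left(\left(-1\right) \left(- \frac{52}{3}\right)\right) = 7 \cdot \frac{52}{3} = \frac{364}{3} \approx 121.33$)
$477303 - \left(\left(Y - 108602\right) - 94675\right) = 477303 - \left(\left(\frac{364}{3} - 108602\right) - 94675\right) = 477303 - \left(- \frac{325442}{3} - 94675\right) = 477303 - - \frac{609467}{3} = 477303 + \frac{609467}{3} = \frac{2041376}{3}$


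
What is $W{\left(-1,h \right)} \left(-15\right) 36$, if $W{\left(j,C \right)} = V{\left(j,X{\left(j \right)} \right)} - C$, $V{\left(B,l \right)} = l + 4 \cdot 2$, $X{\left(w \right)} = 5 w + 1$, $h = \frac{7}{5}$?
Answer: $-1404$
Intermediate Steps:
$h = \frac{7}{5}$ ($h = 7 \cdot \frac{1}{5} = \frac{7}{5} \approx 1.4$)
$X{\left(w \right)} = 1 + 5 w$
$V{\left(B,l \right)} = 8 + l$ ($V{\left(B,l \right)} = l + 8 = 8 + l$)
$W{\left(j,C \right)} = 9 - C + 5 j$ ($W{\left(j,C \right)} = \left(8 + \left(1 + 5 j\right)\right) - C = \left(9 + 5 j\right) - C = 9 - C + 5 j$)
$W{\left(-1,h \right)} \left(-15\right) 36 = \left(9 - \frac{7}{5} + 5 \left(-1\right)\right) \left(-15\right) 36 = \left(9 - \frac{7}{5} - 5\right) \left(-15\right) 36 = \frac{13}{5} \left(-15\right) 36 = \left(-39\right) 36 = -1404$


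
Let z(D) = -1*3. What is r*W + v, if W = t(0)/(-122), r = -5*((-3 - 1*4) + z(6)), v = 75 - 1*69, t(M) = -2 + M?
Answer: 416/61 ≈ 6.8197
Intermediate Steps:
z(D) = -3
v = 6 (v = 75 - 69 = 6)
r = 50 (r = -5*((-3 - 1*4) - 3) = -5*((-3 - 4) - 3) = -5*(-7 - 3) = -5*(-10) = 50)
W = 1/61 (W = (-2 + 0)/(-122) = -2*(-1/122) = 1/61 ≈ 0.016393)
r*W + v = 50*(1/61) + 6 = 50/61 + 6 = 416/61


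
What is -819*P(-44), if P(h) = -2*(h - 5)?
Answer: -80262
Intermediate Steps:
P(h) = 10 - 2*h (P(h) = -2*(-5 + h) = 10 - 2*h)
-819*P(-44) = -819*(10 - 2*(-44)) = -819*(10 + 88) = -819*98 = -80262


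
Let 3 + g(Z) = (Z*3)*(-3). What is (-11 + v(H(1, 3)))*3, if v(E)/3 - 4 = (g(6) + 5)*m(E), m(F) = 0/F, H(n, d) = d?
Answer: 3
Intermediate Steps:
g(Z) = -3 - 9*Z (g(Z) = -3 + (Z*3)*(-3) = -3 + (3*Z)*(-3) = -3 - 9*Z)
m(F) = 0
v(E) = 12 (v(E) = 12 + 3*(((-3 - 9*6) + 5)*0) = 12 + 3*(((-3 - 54) + 5)*0) = 12 + 3*((-57 + 5)*0) = 12 + 3*(-52*0) = 12 + 3*0 = 12 + 0 = 12)
(-11 + v(H(1, 3)))*3 = (-11 + 12)*3 = 1*3 = 3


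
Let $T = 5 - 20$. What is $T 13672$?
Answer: $-205080$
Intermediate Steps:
$T = -15$ ($T = 5 - 20 = -15$)
$T 13672 = \left(-15\right) 13672 = -205080$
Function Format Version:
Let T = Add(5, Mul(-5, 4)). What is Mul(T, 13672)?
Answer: -205080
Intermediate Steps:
T = -15 (T = Add(5, -20) = -15)
Mul(T, 13672) = Mul(-15, 13672) = -205080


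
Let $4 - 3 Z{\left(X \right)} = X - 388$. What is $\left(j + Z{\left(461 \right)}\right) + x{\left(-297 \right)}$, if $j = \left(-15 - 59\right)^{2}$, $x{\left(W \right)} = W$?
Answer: $5156$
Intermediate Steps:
$Z{\left(X \right)} = \frac{392}{3} - \frac{X}{3}$ ($Z{\left(X \right)} = \frac{4}{3} - \frac{X - 388}{3} = \frac{4}{3} - \frac{-388 + X}{3} = \frac{4}{3} - \left(- \frac{388}{3} + \frac{X}{3}\right) = \frac{392}{3} - \frac{X}{3}$)
$j = 5476$ ($j = \left(-74\right)^{2} = 5476$)
$\left(j + Z{\left(461 \right)}\right) + x{\left(-297 \right)} = \left(5476 + \left(\frac{392}{3} - \frac{461}{3}\right)\right) - 297 = \left(5476 - 23\right) - 297 = 5453 - 297 = 5156$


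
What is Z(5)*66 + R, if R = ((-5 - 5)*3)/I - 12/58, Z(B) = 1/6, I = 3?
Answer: 23/29 ≈ 0.79310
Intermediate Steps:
Z(B) = ⅙
R = -296/29 (R = ((-5 - 5)*3)/3 - 12/58 = -10*3*(⅓) - 12*1/58 = -30*⅓ - 6/29 = -10 - 6/29 = -296/29 ≈ -10.207)
Z(5)*66 + R = (⅙)*66 - 296/29 = 11 - 296/29 = 23/29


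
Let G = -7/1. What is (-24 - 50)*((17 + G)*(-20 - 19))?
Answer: 28860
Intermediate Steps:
G = -7 (G = -7*1 = -7)
(-24 - 50)*((17 + G)*(-20 - 19)) = (-24 - 50)*((17 - 7)*(-20 - 19)) = -740*(-39) = -74*(-390) = 28860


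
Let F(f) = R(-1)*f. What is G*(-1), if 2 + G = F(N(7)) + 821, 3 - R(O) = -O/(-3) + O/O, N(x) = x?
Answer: -2506/3 ≈ -835.33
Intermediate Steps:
R(O) = 2 - O/3 (R(O) = 3 - (-O/(-3) + O/O) = 3 - (-O*(-⅓) + 1) = 3 - (O/3 + 1) = 3 - (1 + O/3) = 3 + (-1 - O/3) = 2 - O/3)
F(f) = 7*f/3 (F(f) = (2 - ⅓*(-1))*f = (2 + ⅓)*f = 7*f/3)
G = 2506/3 (G = -2 + ((7/3)*7 + 821) = -2 + (49/3 + 821) = -2 + 2512/3 = 2506/3 ≈ 835.33)
G*(-1) = (2506/3)*(-1) = -2506/3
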